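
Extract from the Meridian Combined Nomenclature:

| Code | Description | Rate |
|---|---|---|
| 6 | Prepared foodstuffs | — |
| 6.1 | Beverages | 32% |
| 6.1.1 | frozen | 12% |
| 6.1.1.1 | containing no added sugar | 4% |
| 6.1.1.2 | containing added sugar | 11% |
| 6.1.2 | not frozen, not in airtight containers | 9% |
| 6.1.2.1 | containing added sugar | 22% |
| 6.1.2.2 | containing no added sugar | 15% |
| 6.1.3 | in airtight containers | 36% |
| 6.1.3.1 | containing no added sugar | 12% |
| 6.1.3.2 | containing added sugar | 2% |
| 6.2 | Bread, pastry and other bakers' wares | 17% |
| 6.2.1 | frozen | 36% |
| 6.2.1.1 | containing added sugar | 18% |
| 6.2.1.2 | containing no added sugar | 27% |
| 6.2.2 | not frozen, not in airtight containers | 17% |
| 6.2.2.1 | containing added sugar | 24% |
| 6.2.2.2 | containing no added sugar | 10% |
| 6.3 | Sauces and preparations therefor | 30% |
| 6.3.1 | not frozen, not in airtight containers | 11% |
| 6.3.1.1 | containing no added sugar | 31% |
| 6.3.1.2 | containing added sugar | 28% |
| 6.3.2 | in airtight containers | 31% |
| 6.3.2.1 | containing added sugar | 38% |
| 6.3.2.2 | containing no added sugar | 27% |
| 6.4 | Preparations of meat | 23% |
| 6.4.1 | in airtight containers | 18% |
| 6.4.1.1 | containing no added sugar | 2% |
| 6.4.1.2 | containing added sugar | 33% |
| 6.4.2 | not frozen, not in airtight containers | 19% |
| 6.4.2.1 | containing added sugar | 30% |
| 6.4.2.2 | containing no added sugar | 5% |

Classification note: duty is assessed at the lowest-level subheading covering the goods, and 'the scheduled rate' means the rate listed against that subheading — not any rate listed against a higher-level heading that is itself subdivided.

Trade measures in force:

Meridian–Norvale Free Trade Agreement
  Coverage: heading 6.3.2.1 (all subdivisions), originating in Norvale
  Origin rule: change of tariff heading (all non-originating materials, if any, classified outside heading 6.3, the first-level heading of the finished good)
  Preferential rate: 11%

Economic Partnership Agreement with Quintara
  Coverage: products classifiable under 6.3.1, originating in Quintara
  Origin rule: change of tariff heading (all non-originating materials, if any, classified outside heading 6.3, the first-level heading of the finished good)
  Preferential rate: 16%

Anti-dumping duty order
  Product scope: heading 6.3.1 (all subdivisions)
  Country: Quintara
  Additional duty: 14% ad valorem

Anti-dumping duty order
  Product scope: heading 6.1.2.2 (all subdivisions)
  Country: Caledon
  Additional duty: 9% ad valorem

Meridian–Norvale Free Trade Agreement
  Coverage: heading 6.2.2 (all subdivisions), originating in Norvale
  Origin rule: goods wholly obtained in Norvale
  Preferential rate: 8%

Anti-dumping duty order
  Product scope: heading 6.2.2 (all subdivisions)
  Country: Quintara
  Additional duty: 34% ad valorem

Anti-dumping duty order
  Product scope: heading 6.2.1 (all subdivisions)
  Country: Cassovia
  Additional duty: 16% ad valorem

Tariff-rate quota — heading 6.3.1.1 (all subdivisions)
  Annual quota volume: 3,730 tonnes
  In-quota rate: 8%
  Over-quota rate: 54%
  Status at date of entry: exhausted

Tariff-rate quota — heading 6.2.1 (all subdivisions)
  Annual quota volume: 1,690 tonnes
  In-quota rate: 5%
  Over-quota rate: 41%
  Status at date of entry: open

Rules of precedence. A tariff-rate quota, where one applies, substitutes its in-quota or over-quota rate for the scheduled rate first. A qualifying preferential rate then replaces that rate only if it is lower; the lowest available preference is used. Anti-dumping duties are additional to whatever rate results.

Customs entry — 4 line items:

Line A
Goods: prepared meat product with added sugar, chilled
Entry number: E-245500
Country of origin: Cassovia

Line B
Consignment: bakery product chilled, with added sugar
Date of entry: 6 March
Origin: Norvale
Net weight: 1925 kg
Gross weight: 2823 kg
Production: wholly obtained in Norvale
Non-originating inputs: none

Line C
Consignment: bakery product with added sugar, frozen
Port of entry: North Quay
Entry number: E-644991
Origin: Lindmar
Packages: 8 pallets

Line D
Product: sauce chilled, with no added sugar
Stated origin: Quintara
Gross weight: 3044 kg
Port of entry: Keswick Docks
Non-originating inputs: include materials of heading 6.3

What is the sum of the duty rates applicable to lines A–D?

Line A: prepared meat product → 6.4; chilled → 6.4.2; with added sugar → 6.4.2.1. Scheduled 30%. No special measure applies. → 30%.
Line B: bakery product → 6.2; chilled → 6.2.2; with added sugar → 6.2.2.1. Scheduled 24%. Norvale agreement on 6.3.2.1: 6.2.2.1 not covered; Norvale agreement on 6.2.2: wholly obtained → 8% available; preferential 8%. → 8%.
Line C: bakery product → 6.2; frozen → 6.2.1; with added sugar → 6.2.1.1. Scheduled 18%. quota on 6.2.1 open → in-quota 5%. → 5%.
Line D: sauce → 6.3; chilled → 6.3.1; with no added sugar → 6.3.1.1. Scheduled 31%. quota on 6.3.1.1 exhausted → over-quota 54%; Quintara agreement on 6.3.1: CTH not met; anti-dumping (Quintara, 6.3.1): +14%; total 54% + 14% = 68%. → 68%.
Sum: 30% + 8% + 5% + 68% = 111%.

111%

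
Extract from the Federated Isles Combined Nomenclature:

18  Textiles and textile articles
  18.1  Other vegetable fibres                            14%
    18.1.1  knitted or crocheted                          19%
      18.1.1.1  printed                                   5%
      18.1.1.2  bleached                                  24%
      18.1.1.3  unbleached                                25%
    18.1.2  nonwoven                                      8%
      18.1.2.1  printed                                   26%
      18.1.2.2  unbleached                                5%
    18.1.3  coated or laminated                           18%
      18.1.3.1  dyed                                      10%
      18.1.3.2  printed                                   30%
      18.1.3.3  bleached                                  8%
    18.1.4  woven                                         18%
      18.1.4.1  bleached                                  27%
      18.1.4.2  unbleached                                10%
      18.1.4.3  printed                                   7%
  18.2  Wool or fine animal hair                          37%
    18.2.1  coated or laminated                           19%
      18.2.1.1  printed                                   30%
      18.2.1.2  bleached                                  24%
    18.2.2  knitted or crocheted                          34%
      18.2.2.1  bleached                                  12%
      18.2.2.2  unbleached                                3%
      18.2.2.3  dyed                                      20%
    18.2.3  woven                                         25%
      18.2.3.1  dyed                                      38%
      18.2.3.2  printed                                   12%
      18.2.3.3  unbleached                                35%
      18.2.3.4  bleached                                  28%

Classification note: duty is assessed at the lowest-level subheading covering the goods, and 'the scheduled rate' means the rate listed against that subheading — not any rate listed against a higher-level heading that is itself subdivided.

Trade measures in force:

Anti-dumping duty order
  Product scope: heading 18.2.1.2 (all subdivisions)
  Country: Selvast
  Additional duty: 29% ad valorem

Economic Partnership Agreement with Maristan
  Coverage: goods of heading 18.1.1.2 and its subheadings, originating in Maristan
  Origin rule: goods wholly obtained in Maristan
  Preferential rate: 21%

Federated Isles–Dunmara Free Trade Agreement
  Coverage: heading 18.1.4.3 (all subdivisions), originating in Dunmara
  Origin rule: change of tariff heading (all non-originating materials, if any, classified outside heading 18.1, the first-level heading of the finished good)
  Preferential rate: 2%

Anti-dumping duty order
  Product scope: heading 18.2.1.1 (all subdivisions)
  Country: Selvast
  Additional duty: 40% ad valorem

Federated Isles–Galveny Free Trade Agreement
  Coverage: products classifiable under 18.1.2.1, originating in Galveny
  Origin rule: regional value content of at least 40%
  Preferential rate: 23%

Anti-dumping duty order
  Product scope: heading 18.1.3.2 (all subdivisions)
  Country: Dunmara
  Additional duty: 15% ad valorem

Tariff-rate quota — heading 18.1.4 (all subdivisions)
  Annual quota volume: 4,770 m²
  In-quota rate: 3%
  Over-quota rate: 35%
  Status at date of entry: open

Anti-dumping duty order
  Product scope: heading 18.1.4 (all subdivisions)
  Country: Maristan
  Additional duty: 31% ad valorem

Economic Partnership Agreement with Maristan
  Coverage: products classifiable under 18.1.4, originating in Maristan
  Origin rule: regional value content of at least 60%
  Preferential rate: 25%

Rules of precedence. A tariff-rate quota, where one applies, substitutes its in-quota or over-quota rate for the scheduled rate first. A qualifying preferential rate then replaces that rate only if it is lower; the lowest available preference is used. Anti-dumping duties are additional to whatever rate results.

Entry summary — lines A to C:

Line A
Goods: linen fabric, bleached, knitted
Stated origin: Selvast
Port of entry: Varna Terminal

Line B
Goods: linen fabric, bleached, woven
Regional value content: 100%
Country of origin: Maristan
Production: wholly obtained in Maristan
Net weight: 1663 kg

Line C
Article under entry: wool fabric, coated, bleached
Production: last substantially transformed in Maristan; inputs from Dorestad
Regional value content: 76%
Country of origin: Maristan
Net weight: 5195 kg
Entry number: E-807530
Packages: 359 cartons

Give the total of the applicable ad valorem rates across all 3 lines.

Line A: linen → 18.1; knitted → 18.1.1; bleached → 18.1.1.2. Scheduled 24%. No special measure applies. → 24%.
Line B: linen → 18.1; woven → 18.1.4; bleached → 18.1.4.1. Scheduled 27%. quota on 18.1.4 open → in-quota 3%; Maristan agreement on 18.1.1.2: 18.1.4.1 not covered; Maristan agreement on 18.1.4: RVC ≥ 60% → 25% available; preference 25% not lower than 3% → no reduction; anti-dumping (Maristan, 18.1.4): +31%; total 3% + 31% = 34%. → 34%.
Line C: wool → 18.2; coated → 18.2.1; bleached → 18.2.1.2. Scheduled 24%. Maristan agreement on 18.1.1.2: 18.2.1.2 not covered; Maristan agreement on 18.1.4: 18.2.1.2 not covered. → 24%.
Sum: 24% + 34% + 24% = 82%.

82%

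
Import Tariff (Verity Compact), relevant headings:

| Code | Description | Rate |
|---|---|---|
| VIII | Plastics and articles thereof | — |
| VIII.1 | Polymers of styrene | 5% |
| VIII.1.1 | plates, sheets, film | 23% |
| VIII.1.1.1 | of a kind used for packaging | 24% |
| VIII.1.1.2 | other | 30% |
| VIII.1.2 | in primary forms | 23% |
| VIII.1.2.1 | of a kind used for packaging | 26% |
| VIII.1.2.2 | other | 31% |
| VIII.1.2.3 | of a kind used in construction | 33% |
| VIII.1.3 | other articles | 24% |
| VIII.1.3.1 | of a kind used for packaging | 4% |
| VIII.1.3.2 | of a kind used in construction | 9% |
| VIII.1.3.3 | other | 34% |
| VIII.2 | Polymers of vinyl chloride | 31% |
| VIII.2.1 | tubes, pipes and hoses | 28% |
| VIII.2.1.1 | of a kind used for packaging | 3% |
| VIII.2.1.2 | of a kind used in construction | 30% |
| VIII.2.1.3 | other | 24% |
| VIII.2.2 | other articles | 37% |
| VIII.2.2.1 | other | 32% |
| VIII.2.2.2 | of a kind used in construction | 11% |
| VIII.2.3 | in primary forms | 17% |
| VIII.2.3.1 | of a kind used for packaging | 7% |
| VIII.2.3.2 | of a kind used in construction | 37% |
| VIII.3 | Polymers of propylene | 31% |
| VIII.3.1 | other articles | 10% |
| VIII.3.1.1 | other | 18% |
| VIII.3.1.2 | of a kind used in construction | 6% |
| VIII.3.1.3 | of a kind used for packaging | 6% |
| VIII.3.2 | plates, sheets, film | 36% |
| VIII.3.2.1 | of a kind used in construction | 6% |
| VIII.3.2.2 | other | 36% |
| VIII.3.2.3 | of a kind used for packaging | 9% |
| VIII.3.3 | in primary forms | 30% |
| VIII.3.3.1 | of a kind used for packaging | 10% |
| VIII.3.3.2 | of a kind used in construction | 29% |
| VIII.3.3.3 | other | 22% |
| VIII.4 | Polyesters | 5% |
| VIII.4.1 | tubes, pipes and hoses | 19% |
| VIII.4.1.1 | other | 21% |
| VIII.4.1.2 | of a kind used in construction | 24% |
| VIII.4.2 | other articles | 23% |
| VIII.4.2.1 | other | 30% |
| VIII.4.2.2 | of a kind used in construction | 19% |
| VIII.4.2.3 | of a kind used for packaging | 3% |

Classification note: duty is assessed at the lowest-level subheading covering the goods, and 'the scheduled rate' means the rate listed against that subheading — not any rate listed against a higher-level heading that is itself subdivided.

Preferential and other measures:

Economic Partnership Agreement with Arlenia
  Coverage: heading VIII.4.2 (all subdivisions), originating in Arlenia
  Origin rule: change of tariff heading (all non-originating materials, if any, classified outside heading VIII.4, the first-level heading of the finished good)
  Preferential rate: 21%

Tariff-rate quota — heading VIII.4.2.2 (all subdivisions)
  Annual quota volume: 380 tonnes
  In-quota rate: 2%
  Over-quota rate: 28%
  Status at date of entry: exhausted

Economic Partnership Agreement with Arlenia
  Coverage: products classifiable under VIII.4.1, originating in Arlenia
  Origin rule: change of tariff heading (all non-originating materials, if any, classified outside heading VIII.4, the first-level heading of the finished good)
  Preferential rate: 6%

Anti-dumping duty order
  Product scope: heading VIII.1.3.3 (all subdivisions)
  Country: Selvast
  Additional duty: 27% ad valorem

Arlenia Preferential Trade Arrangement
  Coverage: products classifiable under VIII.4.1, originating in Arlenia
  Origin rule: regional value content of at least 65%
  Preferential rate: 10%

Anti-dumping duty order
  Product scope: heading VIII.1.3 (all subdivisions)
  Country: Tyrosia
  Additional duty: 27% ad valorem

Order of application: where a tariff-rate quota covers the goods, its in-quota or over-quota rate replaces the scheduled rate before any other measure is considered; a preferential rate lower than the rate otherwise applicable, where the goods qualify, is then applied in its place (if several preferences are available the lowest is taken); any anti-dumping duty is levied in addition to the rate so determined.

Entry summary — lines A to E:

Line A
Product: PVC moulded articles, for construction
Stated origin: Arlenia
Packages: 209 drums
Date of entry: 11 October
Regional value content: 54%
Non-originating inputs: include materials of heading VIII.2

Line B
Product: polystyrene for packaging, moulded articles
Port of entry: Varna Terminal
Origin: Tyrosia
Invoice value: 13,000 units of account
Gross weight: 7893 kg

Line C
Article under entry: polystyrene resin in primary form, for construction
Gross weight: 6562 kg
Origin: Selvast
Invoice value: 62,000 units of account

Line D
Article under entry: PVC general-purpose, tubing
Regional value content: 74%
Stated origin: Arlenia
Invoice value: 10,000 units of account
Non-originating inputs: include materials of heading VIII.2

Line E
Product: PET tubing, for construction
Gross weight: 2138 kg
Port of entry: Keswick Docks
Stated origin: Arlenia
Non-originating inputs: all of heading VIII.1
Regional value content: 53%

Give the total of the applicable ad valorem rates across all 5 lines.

Line A: PVC → VIII.2; moulded articles → VIII.2.2; for construction → VIII.2.2.2. Scheduled 11%. Arlenia agreement on VIII.4.2: VIII.2.2.2 not covered; Arlenia agreement on VIII.4.1: VIII.2.2.2 not covered; Arlenia agreement on VIII.4.1: VIII.2.2.2 not covered. → 11%.
Line B: polystyrene → VIII.1; moulded articles → VIII.1.3; for packaging → VIII.1.3.1. Scheduled 4%. anti-dumping (Tyrosia, VIII.1.3): +27%; total 4% + 27% = 31%. → 31%.
Line C: polystyrene → VIII.1; resin in primary form → VIII.1.2; for construction → VIII.1.2.3. Scheduled 33%. No special measure applies. → 33%.
Line D: PVC → VIII.2; tubing → VIII.2.1; general-purpose → VIII.2.1.3. Scheduled 24%. Arlenia agreement on VIII.4.2: VIII.2.1.3 not covered; Arlenia agreement on VIII.4.1: VIII.2.1.3 not covered; Arlenia agreement on VIII.4.1: VIII.2.1.3 not covered. → 24%.
Line E: PET → VIII.4; tubing → VIII.4.1; for construction → VIII.4.1.2. Scheduled 24%. Arlenia agreement on VIII.4.2: VIII.4.1.2 not covered; Arlenia agreement on VIII.4.1: CTH met → 6% available; Arlenia agreement on VIII.4.1: RVC < 65%; preferential 6%. → 6%.
Sum: 11% + 31% + 33% + 24% + 6% = 105%.

105%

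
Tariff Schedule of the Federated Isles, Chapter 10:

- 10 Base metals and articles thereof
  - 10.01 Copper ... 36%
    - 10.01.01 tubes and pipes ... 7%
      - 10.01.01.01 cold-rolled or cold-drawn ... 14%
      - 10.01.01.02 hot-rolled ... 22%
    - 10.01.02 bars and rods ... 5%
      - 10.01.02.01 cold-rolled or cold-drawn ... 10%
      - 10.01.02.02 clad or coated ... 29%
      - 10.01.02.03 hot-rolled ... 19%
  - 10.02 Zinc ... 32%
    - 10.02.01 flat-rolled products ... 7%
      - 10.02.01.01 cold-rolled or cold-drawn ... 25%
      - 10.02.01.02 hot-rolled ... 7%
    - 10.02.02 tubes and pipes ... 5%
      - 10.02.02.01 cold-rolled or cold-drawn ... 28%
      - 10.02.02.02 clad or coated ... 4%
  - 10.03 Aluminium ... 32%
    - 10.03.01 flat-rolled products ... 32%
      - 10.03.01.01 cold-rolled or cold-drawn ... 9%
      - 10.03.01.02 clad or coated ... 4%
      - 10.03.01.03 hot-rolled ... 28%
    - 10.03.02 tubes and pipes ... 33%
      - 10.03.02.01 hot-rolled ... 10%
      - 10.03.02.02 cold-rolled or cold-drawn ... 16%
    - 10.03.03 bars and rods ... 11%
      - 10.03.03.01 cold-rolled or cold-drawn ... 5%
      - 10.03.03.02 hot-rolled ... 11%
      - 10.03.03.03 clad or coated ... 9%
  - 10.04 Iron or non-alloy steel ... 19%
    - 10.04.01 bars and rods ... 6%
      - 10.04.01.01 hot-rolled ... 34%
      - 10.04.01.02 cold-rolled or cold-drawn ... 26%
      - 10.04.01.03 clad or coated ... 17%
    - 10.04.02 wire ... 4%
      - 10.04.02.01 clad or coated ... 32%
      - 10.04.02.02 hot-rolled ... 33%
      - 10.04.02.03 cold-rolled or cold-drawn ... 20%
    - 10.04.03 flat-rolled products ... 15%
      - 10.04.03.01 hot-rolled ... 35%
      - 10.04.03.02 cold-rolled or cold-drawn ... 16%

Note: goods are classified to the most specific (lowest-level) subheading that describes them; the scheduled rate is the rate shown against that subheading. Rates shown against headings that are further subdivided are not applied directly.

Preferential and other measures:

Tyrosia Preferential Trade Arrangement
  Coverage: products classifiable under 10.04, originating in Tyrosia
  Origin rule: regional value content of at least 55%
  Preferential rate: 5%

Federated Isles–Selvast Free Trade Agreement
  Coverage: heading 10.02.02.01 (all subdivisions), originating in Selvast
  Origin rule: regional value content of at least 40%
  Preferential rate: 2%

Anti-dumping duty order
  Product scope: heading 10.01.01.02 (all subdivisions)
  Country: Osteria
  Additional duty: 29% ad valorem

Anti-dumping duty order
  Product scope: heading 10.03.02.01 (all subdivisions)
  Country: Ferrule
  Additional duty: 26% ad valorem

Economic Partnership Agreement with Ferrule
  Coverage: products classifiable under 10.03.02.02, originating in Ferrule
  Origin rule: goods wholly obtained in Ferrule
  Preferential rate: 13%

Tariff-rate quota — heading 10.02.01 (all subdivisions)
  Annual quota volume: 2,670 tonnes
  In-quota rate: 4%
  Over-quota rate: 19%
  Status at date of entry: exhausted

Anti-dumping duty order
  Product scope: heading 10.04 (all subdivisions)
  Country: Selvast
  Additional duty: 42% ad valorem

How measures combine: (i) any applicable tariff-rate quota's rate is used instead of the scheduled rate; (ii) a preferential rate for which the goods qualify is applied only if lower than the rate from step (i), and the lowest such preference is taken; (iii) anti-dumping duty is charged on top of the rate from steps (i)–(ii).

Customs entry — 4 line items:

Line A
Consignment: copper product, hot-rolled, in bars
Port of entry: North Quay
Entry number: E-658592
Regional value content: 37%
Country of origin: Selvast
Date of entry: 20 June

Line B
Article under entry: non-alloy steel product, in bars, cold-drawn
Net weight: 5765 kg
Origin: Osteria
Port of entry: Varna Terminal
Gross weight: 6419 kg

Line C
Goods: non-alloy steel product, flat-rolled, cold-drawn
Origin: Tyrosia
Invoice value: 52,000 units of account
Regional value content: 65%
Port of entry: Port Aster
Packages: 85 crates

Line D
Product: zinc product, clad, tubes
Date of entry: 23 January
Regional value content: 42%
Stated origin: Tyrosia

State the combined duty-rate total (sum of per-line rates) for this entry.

54%

Line A: copper → 10.01; in bars → 10.01.02; hot-rolled → 10.01.02.03. Scheduled 19%. Selvast agreement on 10.02.02.01: 10.01.02.03 not covered. → 19%.
Line B: non-alloy steel → 10.04; in bars → 10.04.01; cold-drawn → 10.04.01.02. Scheduled 26%. No special measure applies. → 26%.
Line C: non-alloy steel → 10.04; flat-rolled → 10.04.03; cold-drawn → 10.04.03.02. Scheduled 16%. Tyrosia agreement on 10.04: RVC ≥ 55% → 5% available; preferential 5%. → 5%.
Line D: zinc → 10.02; tubes → 10.02.02; clad → 10.02.02.02. Scheduled 4%. Tyrosia agreement on 10.04: 10.02.02.02 not covered. → 4%.
Sum: 19% + 26% + 5% + 4% = 54%.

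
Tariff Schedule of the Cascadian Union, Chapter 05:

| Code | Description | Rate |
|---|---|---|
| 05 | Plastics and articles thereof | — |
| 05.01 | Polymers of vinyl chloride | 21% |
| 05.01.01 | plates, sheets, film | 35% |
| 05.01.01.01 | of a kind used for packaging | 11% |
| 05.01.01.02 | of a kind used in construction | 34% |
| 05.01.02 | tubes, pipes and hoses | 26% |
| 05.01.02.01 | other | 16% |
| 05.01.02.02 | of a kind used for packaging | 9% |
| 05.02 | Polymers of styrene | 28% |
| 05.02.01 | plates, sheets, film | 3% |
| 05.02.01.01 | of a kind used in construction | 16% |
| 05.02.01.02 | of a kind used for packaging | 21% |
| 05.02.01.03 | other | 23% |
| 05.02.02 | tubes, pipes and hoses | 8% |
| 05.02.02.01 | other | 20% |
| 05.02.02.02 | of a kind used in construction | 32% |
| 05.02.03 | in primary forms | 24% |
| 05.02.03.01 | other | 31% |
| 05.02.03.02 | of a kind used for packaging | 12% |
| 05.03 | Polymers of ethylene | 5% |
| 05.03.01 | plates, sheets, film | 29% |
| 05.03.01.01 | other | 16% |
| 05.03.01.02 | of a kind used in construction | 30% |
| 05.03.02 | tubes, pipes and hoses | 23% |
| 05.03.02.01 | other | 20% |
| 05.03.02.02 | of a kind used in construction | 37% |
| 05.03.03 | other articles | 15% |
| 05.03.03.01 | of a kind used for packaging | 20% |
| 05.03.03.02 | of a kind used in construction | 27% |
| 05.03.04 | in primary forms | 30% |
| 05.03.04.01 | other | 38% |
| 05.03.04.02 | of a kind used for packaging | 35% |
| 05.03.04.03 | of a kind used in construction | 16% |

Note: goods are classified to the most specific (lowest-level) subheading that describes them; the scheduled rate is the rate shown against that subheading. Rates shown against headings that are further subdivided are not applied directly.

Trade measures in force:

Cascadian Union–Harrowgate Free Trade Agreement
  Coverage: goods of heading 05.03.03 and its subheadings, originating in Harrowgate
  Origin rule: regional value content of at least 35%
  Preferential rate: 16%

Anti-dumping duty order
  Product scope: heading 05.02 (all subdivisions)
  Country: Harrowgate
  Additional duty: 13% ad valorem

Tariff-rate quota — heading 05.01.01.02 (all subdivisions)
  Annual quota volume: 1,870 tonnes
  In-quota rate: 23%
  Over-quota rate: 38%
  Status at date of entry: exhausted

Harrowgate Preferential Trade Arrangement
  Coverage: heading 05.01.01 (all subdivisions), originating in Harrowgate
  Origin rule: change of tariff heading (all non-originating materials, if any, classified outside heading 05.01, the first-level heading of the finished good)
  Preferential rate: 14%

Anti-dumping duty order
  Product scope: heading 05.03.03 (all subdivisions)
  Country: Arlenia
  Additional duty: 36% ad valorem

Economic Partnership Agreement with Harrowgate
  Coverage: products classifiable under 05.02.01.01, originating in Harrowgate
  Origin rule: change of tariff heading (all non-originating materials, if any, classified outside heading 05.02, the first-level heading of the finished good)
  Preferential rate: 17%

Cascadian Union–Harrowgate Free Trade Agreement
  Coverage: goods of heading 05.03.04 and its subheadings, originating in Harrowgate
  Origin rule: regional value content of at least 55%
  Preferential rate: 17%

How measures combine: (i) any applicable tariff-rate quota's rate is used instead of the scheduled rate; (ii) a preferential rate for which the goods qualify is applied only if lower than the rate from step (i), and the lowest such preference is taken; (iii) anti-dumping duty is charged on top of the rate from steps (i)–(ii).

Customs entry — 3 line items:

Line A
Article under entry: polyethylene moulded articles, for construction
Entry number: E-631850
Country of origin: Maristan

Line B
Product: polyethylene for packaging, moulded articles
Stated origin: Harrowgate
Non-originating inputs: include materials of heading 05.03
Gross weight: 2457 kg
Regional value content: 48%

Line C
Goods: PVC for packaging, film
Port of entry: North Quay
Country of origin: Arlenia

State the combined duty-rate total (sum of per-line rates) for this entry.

Line A: polyethylene → 05.03; moulded articles → 05.03.03; for construction → 05.03.03.02. Scheduled 27%. No special measure applies. → 27%.
Line B: polyethylene → 05.03; moulded articles → 05.03.03; for packaging → 05.03.03.01. Scheduled 20%. Harrowgate agreement on 05.03.03: RVC ≥ 35% → 16% available; Harrowgate agreement on 05.01.01: 05.03.03.01 not covered; Harrowgate agreement on 05.02.01.01: 05.03.03.01 not covered; Harrowgate agreement on 05.03.04: 05.03.03.01 not covered; preferential 16%. → 16%.
Line C: PVC → 05.01; film → 05.01.01; for packaging → 05.01.01.01. Scheduled 11%. No special measure applies. → 11%.
Sum: 27% + 16% + 11% = 54%.

54%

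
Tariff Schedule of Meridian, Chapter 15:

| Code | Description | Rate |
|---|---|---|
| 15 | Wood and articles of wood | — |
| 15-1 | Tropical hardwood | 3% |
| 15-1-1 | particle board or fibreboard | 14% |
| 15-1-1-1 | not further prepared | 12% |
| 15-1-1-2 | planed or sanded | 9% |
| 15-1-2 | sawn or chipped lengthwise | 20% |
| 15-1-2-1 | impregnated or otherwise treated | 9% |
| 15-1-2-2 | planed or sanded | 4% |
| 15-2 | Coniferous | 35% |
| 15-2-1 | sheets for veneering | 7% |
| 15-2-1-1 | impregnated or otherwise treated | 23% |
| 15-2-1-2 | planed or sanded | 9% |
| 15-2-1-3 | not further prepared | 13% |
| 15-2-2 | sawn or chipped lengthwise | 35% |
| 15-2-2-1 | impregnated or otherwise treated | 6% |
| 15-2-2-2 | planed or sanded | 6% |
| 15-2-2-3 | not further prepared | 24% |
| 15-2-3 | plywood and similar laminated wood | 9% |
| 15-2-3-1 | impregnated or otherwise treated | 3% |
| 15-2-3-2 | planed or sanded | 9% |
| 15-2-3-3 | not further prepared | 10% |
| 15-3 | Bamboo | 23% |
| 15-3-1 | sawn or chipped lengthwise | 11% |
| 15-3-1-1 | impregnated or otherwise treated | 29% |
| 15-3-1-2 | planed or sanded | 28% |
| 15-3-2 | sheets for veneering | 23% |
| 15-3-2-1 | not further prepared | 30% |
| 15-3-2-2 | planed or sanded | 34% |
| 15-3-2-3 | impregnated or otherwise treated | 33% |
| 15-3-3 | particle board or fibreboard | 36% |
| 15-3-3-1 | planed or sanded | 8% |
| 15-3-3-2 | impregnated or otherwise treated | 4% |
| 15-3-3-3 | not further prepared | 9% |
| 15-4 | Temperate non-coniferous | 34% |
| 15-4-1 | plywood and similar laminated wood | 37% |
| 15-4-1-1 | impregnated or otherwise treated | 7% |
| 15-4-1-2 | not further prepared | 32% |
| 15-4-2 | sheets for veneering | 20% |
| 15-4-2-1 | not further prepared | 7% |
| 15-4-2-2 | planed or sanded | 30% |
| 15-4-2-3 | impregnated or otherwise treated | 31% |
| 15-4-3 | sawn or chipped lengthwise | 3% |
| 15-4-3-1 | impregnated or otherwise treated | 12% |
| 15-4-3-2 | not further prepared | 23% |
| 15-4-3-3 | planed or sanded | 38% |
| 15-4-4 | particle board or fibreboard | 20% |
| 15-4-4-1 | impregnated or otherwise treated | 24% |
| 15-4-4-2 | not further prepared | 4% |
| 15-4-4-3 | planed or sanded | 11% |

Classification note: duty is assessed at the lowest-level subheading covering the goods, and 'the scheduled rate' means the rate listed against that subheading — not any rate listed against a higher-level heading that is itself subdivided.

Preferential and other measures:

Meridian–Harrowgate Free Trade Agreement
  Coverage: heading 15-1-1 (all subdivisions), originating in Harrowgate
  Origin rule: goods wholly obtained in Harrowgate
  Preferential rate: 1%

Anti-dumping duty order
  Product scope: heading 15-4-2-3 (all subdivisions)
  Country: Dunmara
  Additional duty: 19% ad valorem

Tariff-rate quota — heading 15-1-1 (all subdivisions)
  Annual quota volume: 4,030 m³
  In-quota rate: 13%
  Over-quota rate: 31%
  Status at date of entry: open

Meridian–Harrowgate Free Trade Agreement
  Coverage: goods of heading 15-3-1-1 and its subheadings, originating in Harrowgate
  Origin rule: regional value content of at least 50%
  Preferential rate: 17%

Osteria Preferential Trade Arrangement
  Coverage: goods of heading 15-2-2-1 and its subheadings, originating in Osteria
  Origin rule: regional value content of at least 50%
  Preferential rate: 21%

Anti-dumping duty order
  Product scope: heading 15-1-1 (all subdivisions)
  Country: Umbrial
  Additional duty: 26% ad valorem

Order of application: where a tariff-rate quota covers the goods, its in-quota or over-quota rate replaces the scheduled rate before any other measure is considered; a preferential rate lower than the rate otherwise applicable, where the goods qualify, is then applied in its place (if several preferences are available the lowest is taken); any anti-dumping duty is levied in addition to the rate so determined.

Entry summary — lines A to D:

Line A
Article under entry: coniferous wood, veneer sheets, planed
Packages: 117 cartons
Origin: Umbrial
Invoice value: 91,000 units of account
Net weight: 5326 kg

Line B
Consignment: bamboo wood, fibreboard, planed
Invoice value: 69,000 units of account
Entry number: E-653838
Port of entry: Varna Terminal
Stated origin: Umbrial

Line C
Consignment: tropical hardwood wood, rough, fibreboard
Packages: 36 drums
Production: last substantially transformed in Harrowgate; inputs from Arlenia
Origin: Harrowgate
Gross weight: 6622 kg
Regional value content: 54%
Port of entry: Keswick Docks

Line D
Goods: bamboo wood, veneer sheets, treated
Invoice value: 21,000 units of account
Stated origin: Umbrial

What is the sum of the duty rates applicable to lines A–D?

Line A: coniferous → 15-2; veneer sheets → 15-2-1; planed → 15-2-1-2. Scheduled 9%. No special measure applies. → 9%.
Line B: bamboo → 15-3; fibreboard → 15-3-3; planed → 15-3-3-1. Scheduled 8%. No special measure applies. → 8%.
Line C: tropical hardwood → 15-1; fibreboard → 15-1-1; rough → 15-1-1-1. Scheduled 12%. quota on 15-1-1 open → in-quota 13%; Harrowgate agreement on 15-1-1: not wholly obtained; Harrowgate agreement on 15-3-1-1: 15-1-1-1 not covered. → 13%.
Line D: bamboo → 15-3; veneer sheets → 15-3-2; treated → 15-3-2-3. Scheduled 33%. No special measure applies. → 33%.
Sum: 9% + 8% + 13% + 33% = 63%.

63%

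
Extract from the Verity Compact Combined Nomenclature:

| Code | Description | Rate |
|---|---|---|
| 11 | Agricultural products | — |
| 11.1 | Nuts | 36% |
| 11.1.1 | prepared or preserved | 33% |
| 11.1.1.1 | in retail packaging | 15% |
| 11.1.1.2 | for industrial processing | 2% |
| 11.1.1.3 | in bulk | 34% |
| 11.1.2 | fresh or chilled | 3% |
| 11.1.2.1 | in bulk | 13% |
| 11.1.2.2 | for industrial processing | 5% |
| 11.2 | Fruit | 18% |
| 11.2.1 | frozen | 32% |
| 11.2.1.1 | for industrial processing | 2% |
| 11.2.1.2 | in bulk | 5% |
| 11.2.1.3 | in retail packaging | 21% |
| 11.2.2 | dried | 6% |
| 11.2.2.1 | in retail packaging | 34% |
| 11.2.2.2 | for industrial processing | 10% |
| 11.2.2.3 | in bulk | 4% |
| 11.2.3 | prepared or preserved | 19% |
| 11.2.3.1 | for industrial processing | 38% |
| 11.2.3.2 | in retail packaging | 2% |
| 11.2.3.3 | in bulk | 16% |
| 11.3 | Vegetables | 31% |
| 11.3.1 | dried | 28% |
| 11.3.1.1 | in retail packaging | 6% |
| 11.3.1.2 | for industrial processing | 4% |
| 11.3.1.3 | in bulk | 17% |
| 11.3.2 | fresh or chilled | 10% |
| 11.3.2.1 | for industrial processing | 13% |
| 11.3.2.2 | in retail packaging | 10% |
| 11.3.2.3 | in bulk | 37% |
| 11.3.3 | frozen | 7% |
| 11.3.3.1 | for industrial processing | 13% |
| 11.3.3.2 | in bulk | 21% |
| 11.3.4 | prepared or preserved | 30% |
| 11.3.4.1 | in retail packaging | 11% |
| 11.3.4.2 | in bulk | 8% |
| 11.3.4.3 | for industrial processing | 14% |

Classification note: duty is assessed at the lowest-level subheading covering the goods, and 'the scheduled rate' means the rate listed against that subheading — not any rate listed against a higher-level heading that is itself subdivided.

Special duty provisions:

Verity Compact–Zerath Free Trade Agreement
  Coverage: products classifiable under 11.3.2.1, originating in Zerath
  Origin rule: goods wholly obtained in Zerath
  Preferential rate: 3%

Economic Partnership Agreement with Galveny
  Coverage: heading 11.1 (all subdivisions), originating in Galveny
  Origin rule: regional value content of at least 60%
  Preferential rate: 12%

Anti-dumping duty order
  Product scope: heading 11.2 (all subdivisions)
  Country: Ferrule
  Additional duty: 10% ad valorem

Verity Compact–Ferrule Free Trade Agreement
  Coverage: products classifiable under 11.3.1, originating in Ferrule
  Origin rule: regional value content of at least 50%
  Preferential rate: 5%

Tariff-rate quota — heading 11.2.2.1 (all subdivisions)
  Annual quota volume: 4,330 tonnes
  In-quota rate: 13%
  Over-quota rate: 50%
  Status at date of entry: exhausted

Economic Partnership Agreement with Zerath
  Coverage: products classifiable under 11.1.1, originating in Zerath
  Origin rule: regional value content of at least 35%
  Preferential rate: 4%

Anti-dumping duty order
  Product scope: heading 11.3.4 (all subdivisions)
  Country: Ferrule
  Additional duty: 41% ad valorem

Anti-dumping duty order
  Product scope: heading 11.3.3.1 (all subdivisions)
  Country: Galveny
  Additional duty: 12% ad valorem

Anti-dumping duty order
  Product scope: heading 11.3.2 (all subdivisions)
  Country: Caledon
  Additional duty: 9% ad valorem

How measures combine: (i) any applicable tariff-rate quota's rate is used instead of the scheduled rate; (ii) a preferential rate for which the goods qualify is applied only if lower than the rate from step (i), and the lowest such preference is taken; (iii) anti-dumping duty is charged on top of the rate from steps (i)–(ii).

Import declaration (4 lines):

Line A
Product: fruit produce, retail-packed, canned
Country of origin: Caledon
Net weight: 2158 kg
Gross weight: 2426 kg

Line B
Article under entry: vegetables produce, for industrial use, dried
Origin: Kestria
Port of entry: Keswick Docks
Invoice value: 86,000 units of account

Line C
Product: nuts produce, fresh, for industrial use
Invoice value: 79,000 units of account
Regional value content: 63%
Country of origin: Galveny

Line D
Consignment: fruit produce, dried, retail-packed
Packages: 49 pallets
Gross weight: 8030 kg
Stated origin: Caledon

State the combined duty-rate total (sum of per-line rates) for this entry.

61%

Line A: fruit → 11.2; canned → 11.2.3; retail-packed → 11.2.3.2. Scheduled 2%. No special measure applies. → 2%.
Line B: vegetables → 11.3; dried → 11.3.1; for industrial use → 11.3.1.2. Scheduled 4%. No special measure applies. → 4%.
Line C: nuts → 11.1; fresh → 11.1.2; for industrial use → 11.1.2.2. Scheduled 5%. Galveny agreement on 11.1: RVC ≥ 60% → 12% available; preference 12% not lower than 5% → no reduction. → 5%.
Line D: fruit → 11.2; dried → 11.2.2; retail-packed → 11.2.2.1. Scheduled 34%. quota on 11.2.2.1 exhausted → over-quota 50%. → 50%.
Sum: 2% + 4% + 5% + 50% = 61%.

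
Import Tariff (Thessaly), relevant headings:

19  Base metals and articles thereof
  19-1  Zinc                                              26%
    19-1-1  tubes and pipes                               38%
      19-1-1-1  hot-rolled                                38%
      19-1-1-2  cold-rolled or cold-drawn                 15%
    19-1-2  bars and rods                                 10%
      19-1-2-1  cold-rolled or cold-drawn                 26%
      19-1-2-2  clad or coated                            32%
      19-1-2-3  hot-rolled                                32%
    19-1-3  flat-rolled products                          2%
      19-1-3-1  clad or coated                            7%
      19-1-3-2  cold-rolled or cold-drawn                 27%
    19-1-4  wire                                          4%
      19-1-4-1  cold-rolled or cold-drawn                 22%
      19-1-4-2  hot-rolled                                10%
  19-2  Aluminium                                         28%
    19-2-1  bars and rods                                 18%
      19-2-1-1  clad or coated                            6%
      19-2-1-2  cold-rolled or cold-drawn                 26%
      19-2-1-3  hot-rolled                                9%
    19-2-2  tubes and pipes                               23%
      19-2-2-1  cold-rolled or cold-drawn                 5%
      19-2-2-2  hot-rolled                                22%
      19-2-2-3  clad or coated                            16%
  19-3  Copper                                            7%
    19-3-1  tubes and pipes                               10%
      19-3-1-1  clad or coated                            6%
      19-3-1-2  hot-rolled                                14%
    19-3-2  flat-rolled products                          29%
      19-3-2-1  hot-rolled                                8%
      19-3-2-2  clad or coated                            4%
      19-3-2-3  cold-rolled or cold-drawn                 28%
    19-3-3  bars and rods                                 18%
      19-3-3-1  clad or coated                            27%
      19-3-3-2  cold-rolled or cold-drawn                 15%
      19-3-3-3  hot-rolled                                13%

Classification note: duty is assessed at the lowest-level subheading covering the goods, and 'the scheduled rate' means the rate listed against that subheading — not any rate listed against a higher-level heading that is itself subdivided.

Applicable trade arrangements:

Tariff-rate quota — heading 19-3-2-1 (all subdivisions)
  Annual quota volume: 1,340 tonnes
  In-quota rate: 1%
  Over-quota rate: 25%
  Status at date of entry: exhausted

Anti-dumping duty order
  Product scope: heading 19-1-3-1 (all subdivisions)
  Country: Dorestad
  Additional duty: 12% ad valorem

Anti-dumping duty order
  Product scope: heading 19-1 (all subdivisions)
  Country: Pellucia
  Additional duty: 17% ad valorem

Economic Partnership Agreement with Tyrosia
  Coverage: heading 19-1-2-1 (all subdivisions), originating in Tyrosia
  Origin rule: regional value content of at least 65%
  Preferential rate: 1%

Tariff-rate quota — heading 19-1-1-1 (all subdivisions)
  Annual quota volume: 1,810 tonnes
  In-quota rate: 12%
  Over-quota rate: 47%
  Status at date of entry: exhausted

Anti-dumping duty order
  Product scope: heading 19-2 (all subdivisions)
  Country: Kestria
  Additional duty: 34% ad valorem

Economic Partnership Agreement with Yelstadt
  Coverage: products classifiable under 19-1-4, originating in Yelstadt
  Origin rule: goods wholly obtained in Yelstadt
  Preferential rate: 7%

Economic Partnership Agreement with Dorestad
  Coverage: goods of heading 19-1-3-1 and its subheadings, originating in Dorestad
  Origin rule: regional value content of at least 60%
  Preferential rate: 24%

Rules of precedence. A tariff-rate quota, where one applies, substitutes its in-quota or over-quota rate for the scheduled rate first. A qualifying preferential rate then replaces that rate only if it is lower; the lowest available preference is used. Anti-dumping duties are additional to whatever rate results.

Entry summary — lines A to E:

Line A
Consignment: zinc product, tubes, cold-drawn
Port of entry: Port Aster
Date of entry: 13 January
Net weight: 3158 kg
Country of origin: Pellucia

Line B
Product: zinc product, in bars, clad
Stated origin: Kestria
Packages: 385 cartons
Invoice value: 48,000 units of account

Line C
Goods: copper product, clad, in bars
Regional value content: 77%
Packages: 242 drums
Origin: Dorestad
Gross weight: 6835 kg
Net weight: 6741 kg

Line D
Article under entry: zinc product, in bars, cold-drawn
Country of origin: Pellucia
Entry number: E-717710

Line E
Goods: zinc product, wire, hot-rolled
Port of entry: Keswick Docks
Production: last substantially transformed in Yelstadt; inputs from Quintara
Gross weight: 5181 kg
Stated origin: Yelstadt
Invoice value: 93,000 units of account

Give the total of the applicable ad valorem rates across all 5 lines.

144%

Line A: zinc → 19-1; tubes → 19-1-1; cold-drawn → 19-1-1-2. Scheduled 15%. anti-dumping (Pellucia, 19-1): +17%; total 15% + 17% = 32%. → 32%.
Line B: zinc → 19-1; in bars → 19-1-2; clad → 19-1-2-2. Scheduled 32%. No special measure applies. → 32%.
Line C: copper → 19-3; in bars → 19-3-3; clad → 19-3-3-1. Scheduled 27%. Dorestad agreement on 19-1-3-1: 19-3-3-1 not covered. → 27%.
Line D: zinc → 19-1; in bars → 19-1-2; cold-drawn → 19-1-2-1. Scheduled 26%. anti-dumping (Pellucia, 19-1): +17%; total 26% + 17% = 43%. → 43%.
Line E: zinc → 19-1; wire → 19-1-4; hot-rolled → 19-1-4-2. Scheduled 10%. Yelstadt agreement on 19-1-4: not wholly obtained. → 10%.
Sum: 32% + 32% + 27% + 43% + 10% = 144%.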